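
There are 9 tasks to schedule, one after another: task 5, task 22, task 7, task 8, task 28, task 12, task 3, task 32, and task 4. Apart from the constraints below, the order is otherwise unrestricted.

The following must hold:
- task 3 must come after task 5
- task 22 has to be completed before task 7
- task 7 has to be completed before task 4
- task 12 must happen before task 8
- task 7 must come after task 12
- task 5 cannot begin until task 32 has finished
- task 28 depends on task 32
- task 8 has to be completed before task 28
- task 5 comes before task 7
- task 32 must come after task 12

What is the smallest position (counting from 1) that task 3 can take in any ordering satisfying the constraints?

4

The tasks that are forced before task 3, directly or transitively, are task 5, task 12, task 32. That's 3 tasks.
With 3 mandatory predecessors, the earliest task 3 can sit is position 3+1 = 4, and placing just those 3 first achieves it.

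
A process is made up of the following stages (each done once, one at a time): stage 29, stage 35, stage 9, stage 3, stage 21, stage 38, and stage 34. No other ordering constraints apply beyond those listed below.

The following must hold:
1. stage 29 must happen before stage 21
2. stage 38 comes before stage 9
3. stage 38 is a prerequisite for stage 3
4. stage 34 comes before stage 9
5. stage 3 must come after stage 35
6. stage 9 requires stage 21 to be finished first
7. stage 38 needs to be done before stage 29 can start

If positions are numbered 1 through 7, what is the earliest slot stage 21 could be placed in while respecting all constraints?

3

Every stage that must precede stage 21 has to come before it. Tracing all chains that end at stage 21, those stages are: stage 29, stage 38 — 2 in total.
With 2 mandatory predecessors, the earliest stage 21 can sit is position 2+1 = 3, and placing just those 2 first achieves it.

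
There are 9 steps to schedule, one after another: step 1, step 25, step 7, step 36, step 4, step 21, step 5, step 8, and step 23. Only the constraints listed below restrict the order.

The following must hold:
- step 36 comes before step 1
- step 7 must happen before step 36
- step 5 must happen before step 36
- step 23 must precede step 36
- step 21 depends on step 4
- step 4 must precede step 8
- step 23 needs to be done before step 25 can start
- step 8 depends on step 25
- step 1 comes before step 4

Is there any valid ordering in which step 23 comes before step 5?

Yes

No chain of constraints runs from step 5 to step 23, so step 5 is not required to come first.
So a valid ordering placing step 23 earlier than step 5 exists.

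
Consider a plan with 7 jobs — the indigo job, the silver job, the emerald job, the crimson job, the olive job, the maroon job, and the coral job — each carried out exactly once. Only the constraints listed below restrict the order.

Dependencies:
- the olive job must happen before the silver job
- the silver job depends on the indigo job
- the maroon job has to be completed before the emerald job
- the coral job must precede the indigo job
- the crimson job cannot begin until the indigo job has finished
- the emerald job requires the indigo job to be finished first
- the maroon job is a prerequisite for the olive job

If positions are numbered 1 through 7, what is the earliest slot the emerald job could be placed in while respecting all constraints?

4

Working backwards through the constraints from the emerald job, its full set of required predecessors is the indigo job, the maroon job, the coral job — 3 of them.
With 3 mandatory predecessors, the earliest the emerald job can sit is position 3+1 = 4, and placing just those 3 first achieves it.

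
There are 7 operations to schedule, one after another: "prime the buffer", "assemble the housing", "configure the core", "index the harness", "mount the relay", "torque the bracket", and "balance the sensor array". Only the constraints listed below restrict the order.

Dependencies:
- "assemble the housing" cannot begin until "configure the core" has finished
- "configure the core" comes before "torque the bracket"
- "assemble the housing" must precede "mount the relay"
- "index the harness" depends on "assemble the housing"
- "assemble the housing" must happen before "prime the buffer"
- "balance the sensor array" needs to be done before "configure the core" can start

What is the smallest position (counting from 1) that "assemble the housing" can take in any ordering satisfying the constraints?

Working backwards through the constraints from "assemble the housing", its full set of required predecessors is "configure the core", "balance the sensor array" — 2 of them.
So at minimum 2 operations come before "assemble the housing", putting "assemble the housing" no earlier than position 3. That position is achievable by scheduling exactly those predecessors first.

3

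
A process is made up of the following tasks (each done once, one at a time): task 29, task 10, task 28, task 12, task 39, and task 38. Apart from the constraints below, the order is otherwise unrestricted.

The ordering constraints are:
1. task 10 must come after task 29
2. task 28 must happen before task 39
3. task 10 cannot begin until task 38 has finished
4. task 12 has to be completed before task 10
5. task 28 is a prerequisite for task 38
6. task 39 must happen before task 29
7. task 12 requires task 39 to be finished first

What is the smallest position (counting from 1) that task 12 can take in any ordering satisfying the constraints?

Working backwards through the constraints from task 12, its full set of required predecessors is task 28, task 39 — 2 of them.
With 2 mandatory predecessors, the earliest task 12 can sit is position 2+1 = 3, and placing just those 2 first achieves it.

3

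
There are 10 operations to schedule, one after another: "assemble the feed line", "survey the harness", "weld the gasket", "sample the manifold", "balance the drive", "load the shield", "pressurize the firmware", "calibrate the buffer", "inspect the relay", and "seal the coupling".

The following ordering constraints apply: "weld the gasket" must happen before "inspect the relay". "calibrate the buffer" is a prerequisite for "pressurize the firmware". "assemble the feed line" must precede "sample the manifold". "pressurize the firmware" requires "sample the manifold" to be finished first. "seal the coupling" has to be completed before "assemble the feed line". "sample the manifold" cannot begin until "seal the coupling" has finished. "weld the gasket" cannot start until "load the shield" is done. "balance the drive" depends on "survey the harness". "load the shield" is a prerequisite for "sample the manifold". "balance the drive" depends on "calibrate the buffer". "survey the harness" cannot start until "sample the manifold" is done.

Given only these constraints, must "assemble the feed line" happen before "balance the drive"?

Yes

There is a constraint chain "assemble the feed line" → "sample the manifold" → "survey the harness" → "balance the drive".
That forces "assemble the feed line" before "balance the drive" in every valid schedule.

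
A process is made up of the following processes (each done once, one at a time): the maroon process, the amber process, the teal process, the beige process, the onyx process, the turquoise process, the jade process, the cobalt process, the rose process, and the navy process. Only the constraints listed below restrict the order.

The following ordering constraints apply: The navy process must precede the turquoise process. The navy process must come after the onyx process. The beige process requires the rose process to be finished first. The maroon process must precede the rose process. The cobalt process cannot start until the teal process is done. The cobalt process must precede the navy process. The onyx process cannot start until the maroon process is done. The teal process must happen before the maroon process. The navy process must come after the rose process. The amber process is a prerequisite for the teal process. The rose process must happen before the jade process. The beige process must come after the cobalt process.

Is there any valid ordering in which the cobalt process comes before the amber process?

Following the amber process → the teal process → the cobalt process, the amber process must precede the cobalt process in every valid ordering.
So no valid ordering can have the cobalt process before the amber process.

No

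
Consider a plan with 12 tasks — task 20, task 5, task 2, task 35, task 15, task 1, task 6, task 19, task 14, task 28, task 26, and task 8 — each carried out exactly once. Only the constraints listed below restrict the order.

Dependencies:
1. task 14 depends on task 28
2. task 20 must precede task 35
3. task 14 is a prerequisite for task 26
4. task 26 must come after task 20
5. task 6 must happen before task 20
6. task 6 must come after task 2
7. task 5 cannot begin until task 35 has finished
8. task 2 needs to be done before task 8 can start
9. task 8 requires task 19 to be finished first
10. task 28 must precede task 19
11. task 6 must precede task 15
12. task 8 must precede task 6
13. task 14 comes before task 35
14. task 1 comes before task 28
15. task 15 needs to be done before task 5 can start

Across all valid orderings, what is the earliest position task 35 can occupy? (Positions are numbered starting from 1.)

9

Working backwards through the constraints from task 35, its full set of required predecessors is task 20, task 2, task 1, task 6, task 19, task 14, task 28, task 8 — 8 of them.
With 8 mandatory predecessors, the earliest task 35 can sit is position 8+1 = 9, and placing just those 8 first achieves it.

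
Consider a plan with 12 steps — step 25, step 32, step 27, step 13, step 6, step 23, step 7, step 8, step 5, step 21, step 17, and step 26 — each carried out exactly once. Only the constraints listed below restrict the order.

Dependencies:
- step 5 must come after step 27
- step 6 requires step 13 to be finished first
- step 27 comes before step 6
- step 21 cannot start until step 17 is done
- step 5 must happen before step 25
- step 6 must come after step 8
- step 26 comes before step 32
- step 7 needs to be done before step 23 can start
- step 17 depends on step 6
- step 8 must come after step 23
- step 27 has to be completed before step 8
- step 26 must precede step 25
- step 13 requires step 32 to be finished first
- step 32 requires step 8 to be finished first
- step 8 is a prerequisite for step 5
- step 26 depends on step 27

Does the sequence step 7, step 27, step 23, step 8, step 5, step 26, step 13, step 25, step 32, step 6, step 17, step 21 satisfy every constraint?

The sequence places step 13 ahead of step 32.
Since step 32 is required before step 13, the ordering is invalid.

No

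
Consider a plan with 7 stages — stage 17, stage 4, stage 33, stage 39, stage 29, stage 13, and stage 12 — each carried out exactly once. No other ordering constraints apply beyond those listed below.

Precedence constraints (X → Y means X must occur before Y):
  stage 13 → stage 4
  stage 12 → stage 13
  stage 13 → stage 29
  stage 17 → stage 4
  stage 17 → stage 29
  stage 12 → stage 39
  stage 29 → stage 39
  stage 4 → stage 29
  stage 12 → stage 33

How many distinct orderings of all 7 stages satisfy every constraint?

17

2 stages have no prerequisites (stage 17, stage 12), so any of them could come first.
Systematically extending each partial ordering one stage at a time and counting, there are 17 complete orderings.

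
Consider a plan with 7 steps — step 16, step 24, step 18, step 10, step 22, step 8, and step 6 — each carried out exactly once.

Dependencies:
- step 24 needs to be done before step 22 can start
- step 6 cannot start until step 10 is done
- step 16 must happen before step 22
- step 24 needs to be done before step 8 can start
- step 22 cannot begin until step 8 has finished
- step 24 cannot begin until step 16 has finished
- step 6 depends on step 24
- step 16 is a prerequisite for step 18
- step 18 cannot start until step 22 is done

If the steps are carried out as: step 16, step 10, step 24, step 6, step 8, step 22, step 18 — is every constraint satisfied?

Checking each listed constraint against this order: for instance, step 16 is in position 1 and step 18 in position 7, so that constraint holds — and the remaining constraints check out the same way.

Yes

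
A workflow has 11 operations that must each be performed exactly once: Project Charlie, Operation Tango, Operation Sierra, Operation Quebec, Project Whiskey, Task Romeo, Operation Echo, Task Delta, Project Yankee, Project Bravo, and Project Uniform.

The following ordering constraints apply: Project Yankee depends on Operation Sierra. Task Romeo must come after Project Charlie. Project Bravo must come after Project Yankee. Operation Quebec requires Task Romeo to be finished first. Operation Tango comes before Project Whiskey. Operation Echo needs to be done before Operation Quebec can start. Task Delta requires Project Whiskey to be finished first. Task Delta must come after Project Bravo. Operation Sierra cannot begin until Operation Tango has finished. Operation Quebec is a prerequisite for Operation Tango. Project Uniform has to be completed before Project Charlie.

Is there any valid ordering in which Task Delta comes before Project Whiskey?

No

The constraints give a chain Project Whiskey → Task Delta, which forces Project Whiskey before Task Delta.
So no valid ordering can have Task Delta before Project Whiskey.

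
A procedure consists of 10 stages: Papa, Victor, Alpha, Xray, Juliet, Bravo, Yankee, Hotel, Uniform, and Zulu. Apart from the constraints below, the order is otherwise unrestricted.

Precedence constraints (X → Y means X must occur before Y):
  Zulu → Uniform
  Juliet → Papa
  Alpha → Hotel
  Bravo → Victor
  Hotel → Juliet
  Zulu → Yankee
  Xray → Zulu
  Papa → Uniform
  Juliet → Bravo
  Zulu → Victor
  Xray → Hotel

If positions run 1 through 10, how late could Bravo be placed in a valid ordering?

Following the constraints forward from Bravo, its only required successor is Victor.
With 1 mandatory successor out of 10 stages total, the latest slot for Bravo is 10−1 = 9, and it's reachable by doing all non-successors before Bravo.

9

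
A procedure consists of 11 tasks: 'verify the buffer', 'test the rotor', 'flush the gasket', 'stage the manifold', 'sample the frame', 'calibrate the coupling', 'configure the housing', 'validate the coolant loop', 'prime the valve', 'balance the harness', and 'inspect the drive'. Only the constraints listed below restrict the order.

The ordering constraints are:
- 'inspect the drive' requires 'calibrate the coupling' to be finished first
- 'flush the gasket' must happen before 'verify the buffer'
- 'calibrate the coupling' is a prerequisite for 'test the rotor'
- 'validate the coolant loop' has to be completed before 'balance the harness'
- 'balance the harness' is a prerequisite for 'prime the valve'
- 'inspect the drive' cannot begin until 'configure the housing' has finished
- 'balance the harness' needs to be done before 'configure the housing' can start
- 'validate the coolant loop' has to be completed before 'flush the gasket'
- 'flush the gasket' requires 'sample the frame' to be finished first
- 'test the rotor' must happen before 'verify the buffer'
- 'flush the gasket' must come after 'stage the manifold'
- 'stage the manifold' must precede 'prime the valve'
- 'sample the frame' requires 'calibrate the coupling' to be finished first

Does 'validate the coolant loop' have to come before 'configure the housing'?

Chaining the stated constraints: 'validate the coolant loop' → 'balance the harness' → 'configure the housing'.
Hence 'validate the coolant loop' necessarily comes before 'configure the housing'.

Yes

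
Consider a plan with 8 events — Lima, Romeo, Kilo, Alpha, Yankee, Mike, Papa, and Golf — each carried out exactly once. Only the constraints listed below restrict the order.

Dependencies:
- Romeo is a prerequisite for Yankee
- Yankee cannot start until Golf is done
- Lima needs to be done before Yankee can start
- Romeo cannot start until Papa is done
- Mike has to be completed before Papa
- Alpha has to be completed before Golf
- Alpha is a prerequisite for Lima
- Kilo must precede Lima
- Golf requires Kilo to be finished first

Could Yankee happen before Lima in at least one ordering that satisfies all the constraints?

No

Following Lima → Yankee, Lima must precede Yankee in every valid ordering.
Hence Yankee can never be scheduled before Lima.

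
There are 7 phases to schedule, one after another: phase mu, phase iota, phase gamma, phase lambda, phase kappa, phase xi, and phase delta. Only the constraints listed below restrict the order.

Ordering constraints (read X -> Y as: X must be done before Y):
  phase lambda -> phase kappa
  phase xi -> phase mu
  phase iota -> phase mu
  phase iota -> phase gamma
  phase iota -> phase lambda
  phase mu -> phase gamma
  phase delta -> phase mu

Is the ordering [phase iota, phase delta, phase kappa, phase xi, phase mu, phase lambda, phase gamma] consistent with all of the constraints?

The sequence places phase kappa ahead of phase lambda.
That contradicts the constraint that phase lambda must precede phase kappa.

No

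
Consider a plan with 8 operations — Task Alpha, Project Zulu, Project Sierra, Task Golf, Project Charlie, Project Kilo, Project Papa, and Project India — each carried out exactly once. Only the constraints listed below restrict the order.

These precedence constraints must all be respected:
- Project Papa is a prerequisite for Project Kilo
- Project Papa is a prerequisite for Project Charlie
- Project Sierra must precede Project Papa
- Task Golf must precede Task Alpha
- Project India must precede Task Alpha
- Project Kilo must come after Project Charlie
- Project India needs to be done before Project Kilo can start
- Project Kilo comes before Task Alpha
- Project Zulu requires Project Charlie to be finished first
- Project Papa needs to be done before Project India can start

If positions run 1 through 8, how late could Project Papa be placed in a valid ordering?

3

Following every chain forward from Project Papa, the operations that must come later are Task Alpha, Project Zulu, Project Charlie, Project Kilo, Project India — 5 of them.
With 5 mandatory successors out of 8 operations total, the latest slot for Project Papa is 8−5 = 3, and it's reachable by doing all non-successors before Project Papa.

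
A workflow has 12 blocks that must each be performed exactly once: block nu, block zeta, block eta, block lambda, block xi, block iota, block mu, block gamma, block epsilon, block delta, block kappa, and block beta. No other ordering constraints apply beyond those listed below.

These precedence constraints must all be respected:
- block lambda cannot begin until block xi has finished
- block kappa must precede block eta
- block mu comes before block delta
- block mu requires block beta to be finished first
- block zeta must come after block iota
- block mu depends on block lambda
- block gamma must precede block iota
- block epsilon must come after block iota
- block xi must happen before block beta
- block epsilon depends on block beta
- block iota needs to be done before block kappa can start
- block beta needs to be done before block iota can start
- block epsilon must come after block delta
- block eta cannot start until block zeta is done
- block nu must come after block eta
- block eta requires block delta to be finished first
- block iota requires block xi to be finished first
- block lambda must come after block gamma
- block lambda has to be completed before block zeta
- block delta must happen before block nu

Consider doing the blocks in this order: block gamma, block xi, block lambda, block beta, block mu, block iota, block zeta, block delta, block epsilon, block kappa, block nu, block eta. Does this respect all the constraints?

The sequence places block nu ahead of block eta.
But one of the constraints requires block eta before block nu, so this ordering violates it.

No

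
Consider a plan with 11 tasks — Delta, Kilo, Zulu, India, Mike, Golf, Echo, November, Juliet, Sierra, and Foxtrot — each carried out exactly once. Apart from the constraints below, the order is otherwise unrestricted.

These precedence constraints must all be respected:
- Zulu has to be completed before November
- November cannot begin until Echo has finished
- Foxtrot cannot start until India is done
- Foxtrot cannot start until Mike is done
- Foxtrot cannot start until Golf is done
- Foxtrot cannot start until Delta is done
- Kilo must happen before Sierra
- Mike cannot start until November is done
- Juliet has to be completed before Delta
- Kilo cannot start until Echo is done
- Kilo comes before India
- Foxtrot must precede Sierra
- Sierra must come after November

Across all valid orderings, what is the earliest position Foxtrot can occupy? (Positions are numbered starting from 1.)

10

The tasks that are forced before Foxtrot, directly or transitively, are Delta, Kilo, Zulu, India, Mike, Golf, Echo, November, Juliet. That's 9 tasks.
So at minimum 9 tasks come before Foxtrot, putting Foxtrot no earlier than position 10. That position is achievable by scheduling exactly those predecessors first.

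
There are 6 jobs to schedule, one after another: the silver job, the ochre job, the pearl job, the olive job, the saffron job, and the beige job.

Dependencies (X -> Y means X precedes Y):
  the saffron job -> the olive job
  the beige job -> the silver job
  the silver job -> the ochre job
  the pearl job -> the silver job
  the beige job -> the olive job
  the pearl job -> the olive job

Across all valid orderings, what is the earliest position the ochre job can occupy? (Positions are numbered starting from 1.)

Every job that must precede the ochre job has to come before it. Tracing all chains that end at the ochre job, those jobs are: the silver job, the pearl job, the beige job — 3 in total.
So at minimum 3 jobs come before the ochre job, putting the ochre job no earlier than position 4. That position is achievable by scheduling exactly those predecessors first.

4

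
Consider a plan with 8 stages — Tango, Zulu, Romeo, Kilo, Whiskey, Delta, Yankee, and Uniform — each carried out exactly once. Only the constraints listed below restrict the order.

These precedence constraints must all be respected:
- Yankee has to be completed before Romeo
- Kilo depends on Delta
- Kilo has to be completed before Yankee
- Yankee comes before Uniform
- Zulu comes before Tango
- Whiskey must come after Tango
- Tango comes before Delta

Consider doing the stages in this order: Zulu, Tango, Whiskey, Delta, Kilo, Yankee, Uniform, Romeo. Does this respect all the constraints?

Yes

Checking each listed constraint against this order: for instance, Yankee is in position 6 and Romeo in position 8, so that constraint holds — and the remaining constraints check out the same way.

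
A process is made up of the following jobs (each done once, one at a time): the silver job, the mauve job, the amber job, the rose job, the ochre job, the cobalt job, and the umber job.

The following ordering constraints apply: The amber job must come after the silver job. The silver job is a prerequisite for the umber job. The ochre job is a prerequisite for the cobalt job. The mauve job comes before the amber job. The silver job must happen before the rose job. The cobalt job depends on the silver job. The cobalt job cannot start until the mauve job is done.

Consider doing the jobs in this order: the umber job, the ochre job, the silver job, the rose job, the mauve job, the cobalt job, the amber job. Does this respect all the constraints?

No

The sequence places the umber job ahead of the silver job.
But one of the constraints requires the silver job before the umber job, so this ordering violates it.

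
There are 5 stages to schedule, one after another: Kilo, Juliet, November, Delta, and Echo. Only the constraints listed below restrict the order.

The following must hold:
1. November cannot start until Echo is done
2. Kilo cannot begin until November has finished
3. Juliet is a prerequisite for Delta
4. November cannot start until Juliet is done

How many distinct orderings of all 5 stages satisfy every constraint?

The stages with no prerequisites are Juliet, Echo; any of them can be placed first.
Enumerating by repeatedly choosing an available stage (one whose prerequisites are all placed) gives 7 distinct complete orderings.

7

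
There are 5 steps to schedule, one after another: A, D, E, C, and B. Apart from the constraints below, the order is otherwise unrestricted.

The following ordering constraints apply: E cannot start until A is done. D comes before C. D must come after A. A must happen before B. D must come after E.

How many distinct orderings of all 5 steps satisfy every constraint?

A is the only step with nothing required before it, so every ordering starts there.
Counting all ways to extend the partial order to a total order gives 4.

4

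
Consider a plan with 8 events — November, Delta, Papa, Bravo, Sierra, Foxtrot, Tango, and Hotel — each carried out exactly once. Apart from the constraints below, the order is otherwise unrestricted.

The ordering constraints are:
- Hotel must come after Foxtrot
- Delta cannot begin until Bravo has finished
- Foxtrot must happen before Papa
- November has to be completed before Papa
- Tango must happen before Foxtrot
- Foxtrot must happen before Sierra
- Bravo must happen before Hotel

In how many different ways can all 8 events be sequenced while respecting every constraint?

572

3 events have no prerequisites (November, Bravo, Tango), so any of them could come first.
Counting all ways to extend the partial order to a total order gives 572.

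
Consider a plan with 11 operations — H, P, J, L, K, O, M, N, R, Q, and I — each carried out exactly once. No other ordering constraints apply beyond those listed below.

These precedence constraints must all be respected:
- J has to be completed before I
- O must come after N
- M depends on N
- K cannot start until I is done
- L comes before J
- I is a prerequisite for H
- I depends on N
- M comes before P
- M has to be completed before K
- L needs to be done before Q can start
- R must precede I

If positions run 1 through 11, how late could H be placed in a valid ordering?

11

H has no required successors, so nothing stops it from going last (position 11).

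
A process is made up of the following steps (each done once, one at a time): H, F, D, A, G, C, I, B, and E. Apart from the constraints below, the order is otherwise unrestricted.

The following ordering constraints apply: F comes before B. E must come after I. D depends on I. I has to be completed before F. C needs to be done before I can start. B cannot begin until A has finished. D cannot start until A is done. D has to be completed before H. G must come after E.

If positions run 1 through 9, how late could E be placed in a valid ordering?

8

The only step forced after E (directly or by a chain) is G.
So at least 1 step follows E, putting E no later than position 8. That position is achievable by scheduling everything else first.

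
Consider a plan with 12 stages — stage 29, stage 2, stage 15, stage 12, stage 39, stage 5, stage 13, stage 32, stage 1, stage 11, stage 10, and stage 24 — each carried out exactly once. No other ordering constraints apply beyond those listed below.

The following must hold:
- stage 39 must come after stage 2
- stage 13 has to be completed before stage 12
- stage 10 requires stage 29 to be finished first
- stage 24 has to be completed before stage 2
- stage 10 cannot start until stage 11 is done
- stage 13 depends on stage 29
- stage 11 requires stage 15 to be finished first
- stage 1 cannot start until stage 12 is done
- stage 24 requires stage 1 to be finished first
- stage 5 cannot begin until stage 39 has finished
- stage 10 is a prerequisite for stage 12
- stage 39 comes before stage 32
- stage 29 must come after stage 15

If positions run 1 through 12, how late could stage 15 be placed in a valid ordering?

Following every chain forward from stage 15, the stages that must come later are stage 29, stage 2, stage 12, stage 39, stage 5, stage 13, stage 32, stage 1, stage 11, stage 10, stage 24 — 11 of them.
So at least 11 stages follow stage 15, putting stage 15 no later than position 1. That position is achievable by scheduling everything else first.

1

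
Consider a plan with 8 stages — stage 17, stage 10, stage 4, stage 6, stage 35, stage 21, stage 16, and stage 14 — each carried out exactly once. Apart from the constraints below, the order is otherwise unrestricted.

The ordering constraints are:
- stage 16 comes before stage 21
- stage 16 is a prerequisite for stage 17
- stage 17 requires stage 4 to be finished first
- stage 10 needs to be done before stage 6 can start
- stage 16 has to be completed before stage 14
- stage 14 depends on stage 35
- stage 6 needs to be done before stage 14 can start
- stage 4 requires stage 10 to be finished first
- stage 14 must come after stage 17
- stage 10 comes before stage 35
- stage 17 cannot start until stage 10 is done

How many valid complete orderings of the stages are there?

274

The stages with no prerequisites are stage 10, stage 16; any of them can be placed first.
Enumerating by repeatedly choosing an available stage (one whose prerequisites are all placed) gives 274 distinct complete orderings.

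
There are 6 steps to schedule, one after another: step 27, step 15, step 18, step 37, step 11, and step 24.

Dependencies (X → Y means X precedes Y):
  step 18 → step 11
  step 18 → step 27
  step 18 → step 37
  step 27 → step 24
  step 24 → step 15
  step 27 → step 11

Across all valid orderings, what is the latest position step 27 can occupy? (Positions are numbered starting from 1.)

Following every chain forward from step 27, the steps that must come later are step 15, step 11, step 24 — 3 of them.
With 3 mandatory successors out of 6 steps total, the latest slot for step 27 is 6−3 = 3, and it's reachable by doing all non-successors before step 27.

3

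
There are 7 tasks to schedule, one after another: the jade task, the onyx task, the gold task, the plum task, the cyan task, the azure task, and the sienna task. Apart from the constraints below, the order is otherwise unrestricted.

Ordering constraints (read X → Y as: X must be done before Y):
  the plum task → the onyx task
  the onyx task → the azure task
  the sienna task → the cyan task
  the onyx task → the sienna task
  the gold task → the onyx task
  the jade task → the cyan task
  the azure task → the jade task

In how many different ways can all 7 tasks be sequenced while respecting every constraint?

6

The tasks with no prerequisites are the gold task, the plum task; any of them can be placed first.
Systematically extending each partial ordering one task at a time and counting, there are 6 complete orderings.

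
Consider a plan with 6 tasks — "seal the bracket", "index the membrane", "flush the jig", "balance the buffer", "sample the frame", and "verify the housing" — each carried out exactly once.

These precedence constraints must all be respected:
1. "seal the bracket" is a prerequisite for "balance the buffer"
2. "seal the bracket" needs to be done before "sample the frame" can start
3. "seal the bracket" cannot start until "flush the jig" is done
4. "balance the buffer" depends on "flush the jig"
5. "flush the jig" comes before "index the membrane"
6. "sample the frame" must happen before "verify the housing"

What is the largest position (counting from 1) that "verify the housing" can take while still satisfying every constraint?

"verify the housing" has no required successors, so nothing stops it from going last (position 6).

6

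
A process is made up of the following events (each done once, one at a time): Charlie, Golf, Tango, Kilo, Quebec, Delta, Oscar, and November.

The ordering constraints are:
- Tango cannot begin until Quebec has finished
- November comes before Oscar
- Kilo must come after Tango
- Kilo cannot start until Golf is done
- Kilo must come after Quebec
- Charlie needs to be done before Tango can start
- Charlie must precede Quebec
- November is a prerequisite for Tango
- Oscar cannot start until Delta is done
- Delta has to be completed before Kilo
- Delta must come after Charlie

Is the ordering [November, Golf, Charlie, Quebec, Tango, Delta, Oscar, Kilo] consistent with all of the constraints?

Checking each listed constraint against this order: for instance, November is in position 1 and Oscar in position 7, so that constraint holds — and the remaining constraints check out the same way.

Yes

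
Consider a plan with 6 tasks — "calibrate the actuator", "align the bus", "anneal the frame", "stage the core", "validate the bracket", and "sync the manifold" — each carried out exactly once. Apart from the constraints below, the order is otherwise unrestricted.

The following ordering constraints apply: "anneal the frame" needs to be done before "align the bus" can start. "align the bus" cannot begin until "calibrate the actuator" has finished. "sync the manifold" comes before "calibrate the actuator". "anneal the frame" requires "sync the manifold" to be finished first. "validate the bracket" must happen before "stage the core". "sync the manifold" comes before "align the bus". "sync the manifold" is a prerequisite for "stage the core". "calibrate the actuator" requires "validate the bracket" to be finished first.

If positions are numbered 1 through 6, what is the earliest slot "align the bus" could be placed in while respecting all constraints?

5

The tasks that are forced before "align the bus", directly or transitively, are "calibrate the actuator", "anneal the frame", "validate the bracket", "sync the manifold". That's 4 tasks.
So at minimum 4 tasks come before "align the bus", putting "align the bus" no earlier than position 5. That position is achievable by scheduling exactly those predecessors first.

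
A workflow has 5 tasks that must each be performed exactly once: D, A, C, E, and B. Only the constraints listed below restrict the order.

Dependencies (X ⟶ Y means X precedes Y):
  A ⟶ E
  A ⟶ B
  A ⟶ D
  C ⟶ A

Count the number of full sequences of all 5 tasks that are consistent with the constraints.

Only C has no prerequisites, so it must go first.
Systematically extending each partial ordering one task at a time and counting, there are 6 complete orderings.

6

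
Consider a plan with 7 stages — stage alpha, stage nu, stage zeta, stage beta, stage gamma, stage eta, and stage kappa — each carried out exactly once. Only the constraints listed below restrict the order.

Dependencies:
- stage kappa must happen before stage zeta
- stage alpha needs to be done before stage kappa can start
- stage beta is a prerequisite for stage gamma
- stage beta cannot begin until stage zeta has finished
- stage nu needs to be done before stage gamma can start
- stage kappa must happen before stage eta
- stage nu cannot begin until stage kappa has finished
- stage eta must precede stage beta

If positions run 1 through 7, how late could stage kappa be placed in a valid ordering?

Every stage that must follow stage kappa has to come after it. Tracing all chains starting from stage kappa, those stages are: stage nu, stage zeta, stage beta, stage gamma, stage eta — 5 in total.
With 5 mandatory successors out of 7 stages total, the latest slot for stage kappa is 7−5 = 2, and it's reachable by doing all non-successors before stage kappa.

2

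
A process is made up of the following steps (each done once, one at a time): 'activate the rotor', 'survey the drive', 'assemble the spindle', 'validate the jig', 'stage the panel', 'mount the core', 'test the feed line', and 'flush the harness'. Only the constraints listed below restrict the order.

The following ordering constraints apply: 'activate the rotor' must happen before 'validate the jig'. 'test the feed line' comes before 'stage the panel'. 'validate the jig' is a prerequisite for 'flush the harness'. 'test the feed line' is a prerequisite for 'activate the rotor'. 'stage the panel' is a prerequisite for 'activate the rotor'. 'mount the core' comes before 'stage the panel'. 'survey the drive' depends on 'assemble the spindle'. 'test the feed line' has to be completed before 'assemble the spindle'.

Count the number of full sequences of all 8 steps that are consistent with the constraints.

The steps with no prerequisites are 'mount the core', 'test the feed line'; any of them can be placed first.
Counting all ways to extend the partial order to a total order gives 36.

36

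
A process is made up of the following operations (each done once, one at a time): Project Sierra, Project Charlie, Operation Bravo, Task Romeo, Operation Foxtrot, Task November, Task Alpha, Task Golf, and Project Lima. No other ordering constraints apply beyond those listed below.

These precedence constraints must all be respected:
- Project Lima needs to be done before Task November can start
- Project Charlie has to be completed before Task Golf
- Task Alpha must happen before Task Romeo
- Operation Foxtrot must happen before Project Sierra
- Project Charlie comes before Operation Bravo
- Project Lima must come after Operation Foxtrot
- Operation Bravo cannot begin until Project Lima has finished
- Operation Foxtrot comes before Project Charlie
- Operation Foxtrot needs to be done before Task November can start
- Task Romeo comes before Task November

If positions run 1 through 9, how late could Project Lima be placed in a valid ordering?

The operations that are forced after Project Lima, directly or by a chain of constraints, are Operation Bravo, Task November. That's 2 operations.
With 2 mandatory successors out of 9 operations total, the latest slot for Project Lima is 9−2 = 7, and it's reachable by doing all non-successors before Project Lima.

7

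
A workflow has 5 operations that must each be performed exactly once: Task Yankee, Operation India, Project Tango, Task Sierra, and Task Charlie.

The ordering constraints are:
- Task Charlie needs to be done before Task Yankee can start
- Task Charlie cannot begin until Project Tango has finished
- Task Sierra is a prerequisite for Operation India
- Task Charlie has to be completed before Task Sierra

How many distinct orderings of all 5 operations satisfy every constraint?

3

Only Project Tango has no prerequisites, so it must go first.
Counting all ways to extend the partial order to a total order gives 3.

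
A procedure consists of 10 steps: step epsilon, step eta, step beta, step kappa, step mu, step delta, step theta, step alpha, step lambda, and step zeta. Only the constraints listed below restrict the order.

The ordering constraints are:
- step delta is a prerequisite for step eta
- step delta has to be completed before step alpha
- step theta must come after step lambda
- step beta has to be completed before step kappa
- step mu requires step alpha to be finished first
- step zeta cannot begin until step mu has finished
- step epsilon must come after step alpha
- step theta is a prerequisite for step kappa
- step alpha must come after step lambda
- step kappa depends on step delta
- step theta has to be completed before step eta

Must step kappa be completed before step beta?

There is a chain step beta → step kappa, which puts step beta before step kappa.
So step kappa never precedes step beta.

No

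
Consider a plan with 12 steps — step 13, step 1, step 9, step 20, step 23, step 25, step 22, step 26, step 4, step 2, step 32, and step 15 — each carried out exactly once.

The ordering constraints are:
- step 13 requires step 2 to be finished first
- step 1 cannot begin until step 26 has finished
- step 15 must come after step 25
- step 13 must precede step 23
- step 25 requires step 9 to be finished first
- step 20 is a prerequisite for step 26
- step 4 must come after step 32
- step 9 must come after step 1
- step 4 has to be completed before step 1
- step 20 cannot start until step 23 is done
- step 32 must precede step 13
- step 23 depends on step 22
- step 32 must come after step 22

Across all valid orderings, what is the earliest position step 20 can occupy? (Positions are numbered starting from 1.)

The steps that are forced before step 20, directly or transitively, are step 13, step 23, step 22, step 2, step 32. That's 5 steps.
So at minimum 5 steps come before step 20, putting step 20 no earlier than position 6. That position is achievable by scheduling exactly those predecessors first.

6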